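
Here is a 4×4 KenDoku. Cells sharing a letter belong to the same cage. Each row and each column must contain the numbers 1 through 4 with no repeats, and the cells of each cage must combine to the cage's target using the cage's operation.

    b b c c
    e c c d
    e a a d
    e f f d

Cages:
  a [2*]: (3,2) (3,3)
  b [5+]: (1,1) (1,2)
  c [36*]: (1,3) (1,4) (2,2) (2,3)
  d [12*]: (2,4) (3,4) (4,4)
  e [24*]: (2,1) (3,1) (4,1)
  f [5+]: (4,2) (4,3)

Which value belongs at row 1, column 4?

The only place for 1 in column 1 is (1,1).
Cage b's pair has sum 5, so (1,2) = 4.
The only place for 1 in row 2 is (2,4).
The only place for 4 in row 2 is (2,1).
The only place for 4 in row 3 is (3,4).
Column 4 now contains 4, which forces (4,4) = 3.
Cage c needs product 36, leaving (1,3) = 3.
Column 4 already has 3, leaving (1,4) = 2.
The 4 cells of cage c must have product 36; hence (2,2) = 3.
The 4 cells of cage c must have product 36, leaving (2,3) = 2.
The 3 cells of cage e must have product 24, so (3,1) = 3.
Column 3 already has 2; hence (3,3) = 1.
Row 4 now contains 3; hence (4,1) = 2.
Cage f's pair has sum 5, so (4,2) = 1.
The two cells of cage f must have sum 5, so (4,3) = 4.
Row 3 already has 1, leaving (3,2) = 2.
Completed grid: 1 4 3 2 / 4 3 2 1 / 3 2 1 4 / 2 1 4 3.

2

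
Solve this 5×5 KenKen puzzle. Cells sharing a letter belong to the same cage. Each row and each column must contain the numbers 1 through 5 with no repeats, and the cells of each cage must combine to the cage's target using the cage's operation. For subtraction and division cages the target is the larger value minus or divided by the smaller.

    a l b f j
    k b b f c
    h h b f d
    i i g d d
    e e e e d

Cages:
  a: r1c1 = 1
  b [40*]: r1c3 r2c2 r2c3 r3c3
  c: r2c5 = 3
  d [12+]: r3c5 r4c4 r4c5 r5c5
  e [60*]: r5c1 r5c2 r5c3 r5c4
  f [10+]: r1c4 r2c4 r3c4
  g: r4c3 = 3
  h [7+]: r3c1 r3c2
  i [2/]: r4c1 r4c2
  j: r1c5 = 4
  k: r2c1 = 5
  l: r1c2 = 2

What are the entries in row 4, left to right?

A is a freebie; hence r1c1 = 1.
L is a freebie, which forces r1c2 = 2.
Cage j is a single given cell, leaving r1c5 = 4.
Cage k is a single given cell; hence r2c1 = 5.
C is a freebie; hence r2c5 = 3.
Cage g is a single given cell, leaving r4c3 = 3.
Row 1 now contains 4, leaving r1c3 = 5.
5 is placed in row 1; hence r1c4 = 3.
The two cells of cage i must have quotient 2, leaving r4c1 = 2.
Cage d has sum 12; hence r4c4 = 4.
Cage f has sum 10, so r2c4 = 2.
Cage f has sum 10; hence r3c4 = 5.
4 is placed in row 4, so r4c2 = 1.
Row 4 already has 1, which forces r4c5 = 5.
Column 4 already has 5, which forces r5c4 = 1.
Row 5 now contains 1, which forces r5c5 = 2.
Column 2 already has 1, which forces r2c2 = 4.
Cage b needs product 40, leaving r2c3 = 1.
Column 2 already has 4, which forces r3c2 = 3.
Cage b needs product 40; hence r3c3 = 2.
Column 5 already has 2, which forces r3c5 = 1.
Cage e needs product 60; hence r5c1 = 3.
Cage e needs product 60, leaving r5c2 = 5.
Row 5 now contains 1, which forces r5c3 = 4.
Row 3 now contains 3, so r3c1 = 4.
Filled in: 1 2 5 3 4 / 5 4 1 2 3 / 4 3 2 5 1 / 2 1 3 4 5 / 3 5 4 1 2.

2 1 3 4 5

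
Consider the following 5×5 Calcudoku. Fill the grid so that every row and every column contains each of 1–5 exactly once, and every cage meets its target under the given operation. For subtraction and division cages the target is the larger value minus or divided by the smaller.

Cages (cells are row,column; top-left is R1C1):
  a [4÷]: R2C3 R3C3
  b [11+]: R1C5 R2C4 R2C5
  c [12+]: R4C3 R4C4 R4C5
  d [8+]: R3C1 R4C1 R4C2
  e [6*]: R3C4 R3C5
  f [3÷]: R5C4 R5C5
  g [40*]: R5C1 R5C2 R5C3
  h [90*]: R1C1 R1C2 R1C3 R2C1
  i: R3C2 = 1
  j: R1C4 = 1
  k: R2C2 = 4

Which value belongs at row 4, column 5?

Cage j is a single given cell, leaving R1C4 = 1.
Cage h needs product 90, so R2C1 = 3.
K is a freebie, leaving R2C2 = 4.
Row 2 now contains 4, which forces R2C3 = 1.
I is a freebie; hence R3C2 = 1.
1 is placed in column 3, so R3C3 = 4.
1 is placed in column 4, which forces R5C4 = 3.
Row 5 already has 3, leaving R5C5 = 1.
The 3 cells of cage b must have sum 11, leaving R1C5 = 4.
3 is placed in column 4, so R3C4 = 2.
Cage e's pair has product 6, which forces R3C5 = 3.
Column 5 now contains 3, which forces R4C5 = 5.
Cage g has product 40, so R5C1 = 4.
Column 4 already has 2, which forces R2C4 = 5.
5 is placed in column 5, leaving R2C5 = 2.
Row 3 now contains 2, so R3C1 = 5.
Column 1 now contains 4, which forces R4C1 = 1.
Row 4 already has 5, leaving R4C2 = 2.
Row 4 already has 5, which forces R4C3 = 3.
Row 4 already has 5, so R4C4 = 4.
2 is placed in column 2, leaving R5C2 = 5.
5 is placed in row 5, which forces R5C3 = 2.
Column 1 already has 5; hence R1C1 = 2.
5 is placed in column 2, so R1C2 = 3.
Column 3 now contains 2, so R1C3 = 5.
Filled in: 2 3 5 1 4 / 3 4 1 5 2 / 5 1 4 2 3 / 1 2 3 4 5 / 4 5 2 3 1.

5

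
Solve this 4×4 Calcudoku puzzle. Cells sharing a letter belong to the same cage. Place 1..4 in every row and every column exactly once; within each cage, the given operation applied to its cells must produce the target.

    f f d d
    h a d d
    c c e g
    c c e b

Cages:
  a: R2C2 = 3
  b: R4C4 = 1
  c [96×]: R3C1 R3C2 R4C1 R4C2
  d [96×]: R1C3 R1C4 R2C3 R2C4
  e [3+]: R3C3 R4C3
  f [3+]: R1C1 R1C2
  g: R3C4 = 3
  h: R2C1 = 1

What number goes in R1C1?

Cage h is given, so R2C1 = 1.
Cage a is given, leaving R2C2 = 3.
Cage g is given, which forces R3C4 = 3.
B is a freebie, so R4C4 = 1.
Column 1 already has 1, which forces R1C1 = 2.
Cage f's pair has sum 3, leaving R1C2 = 1.
Cage d needs product 96, leaving R1C3 = 3.
Cage d has product 96; hence R1C4 = 4.
Cage d needs product 96, which forces R2C3 = 4.
Cage d needs product 96, leaving R2C4 = 2.
The 4 cells of cage c must have product 96, so R3C1 = 4.
Cage c needs product 96, so R3C2 = 2.
The two cells of cage e must have sum 3, leaving R3C3 = 1.
The 4 cells of cage c must have product 96, which forces R4C1 = 3.
Cage c has product 96, so R4C2 = 4.
Row 4 now contains 1; hence R4C3 = 2.
Filled in: 2 1 3 4 / 1 3 4 2 / 4 2 1 3 / 3 4 2 1.

2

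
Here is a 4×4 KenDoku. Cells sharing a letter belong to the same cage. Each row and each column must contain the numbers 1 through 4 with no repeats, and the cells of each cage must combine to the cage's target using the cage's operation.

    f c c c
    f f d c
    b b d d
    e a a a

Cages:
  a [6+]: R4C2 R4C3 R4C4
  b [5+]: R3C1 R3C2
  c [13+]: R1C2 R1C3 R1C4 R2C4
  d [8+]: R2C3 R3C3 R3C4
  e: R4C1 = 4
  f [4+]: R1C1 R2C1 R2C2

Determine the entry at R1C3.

Cage f needs sum 4, leaving R1C1 = 1.
Cage f needs sum 4; hence R2C1 = 2.
Cage f has sum 4, leaving R2C2 = 1.
Cage c has sum 13, leaving R2C4 = 4.
E is a freebie, so R4C1 = 4.
Row 2 already has 4, which forces R2C3 = 3.
Column 1 now contains 4, so R3C1 = 3.
The two cells of cage b must have sum 5, leaving R3C2 = 2.
Row 3 now contains 2, leaving R3C3 = 4.
Row 3 now contains 3, which forces R3C4 = 1.
Column 2 now contains 2, leaving R4C2 = 3.
Row 4 now contains 3, so R4C4 = 2.
3 is placed in column 2; hence R1C2 = 4.
4 is placed in column 3, so R1C3 = 2.
Column 4 now contains 2, leaving R1C4 = 3.
Row 4 now contains 2, which forces R4C3 = 1.
Completed grid: 1 4 2 3 / 2 1 3 4 / 3 2 4 1 / 4 3 1 2.

2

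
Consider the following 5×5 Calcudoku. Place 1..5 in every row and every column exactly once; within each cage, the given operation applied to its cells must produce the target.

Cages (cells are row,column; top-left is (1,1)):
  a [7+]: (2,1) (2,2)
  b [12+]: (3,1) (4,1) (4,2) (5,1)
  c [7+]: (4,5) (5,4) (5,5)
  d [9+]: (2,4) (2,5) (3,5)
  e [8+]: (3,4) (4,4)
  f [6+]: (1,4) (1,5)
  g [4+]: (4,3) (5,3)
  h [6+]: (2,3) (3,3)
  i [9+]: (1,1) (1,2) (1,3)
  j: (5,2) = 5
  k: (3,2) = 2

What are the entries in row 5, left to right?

2 5 3 4 1

K is a freebie, so (3,2) = 2.
Cage j is given; hence (5,2) = 5.
Cage d needs sum 9; hence (3,5) = 3.
Row 3 now contains 3, leaving (3,4) = 5.
Cage e needs two cells with sum 8, which forces (4,4) = 3.
5 is placed in column 4, so (2,4) = 1.
Cage d has sum 9, which forces (2,5) = 5.
3 is placed in row 4, leaving (4,3) = 1.
The two cells of cage g must have sum 4; hence (5,3) = 3.
5 is placed in row 2, leaving (2,3) = 2.
Cage b has sum 12, so (3,1) = 1.
Column 3 now contains 1; hence (3,3) = 4.
Row 4 already has 1, which forces (4,1) = 5.
Row 4 already has 1, so (4,2) = 4.
Row 4 now contains 4; hence (4,5) = 2.
3 is placed in row 5, so (5,1) = 2.
Row 5 now contains 2, leaving (5,4) = 4.
Cage c has sum 7, leaving (5,5) = 1.
Cage i has sum 9, leaving (1,1) = 3.
Cage i has sum 9, which forces (1,2) = 1.
Column 3 already has 4, which forces (1,3) = 5.
Column 4 now contains 4, leaving (1,4) = 2.
Column 5 now contains 2, leaving (1,5) = 4.
Cage a needs two cells with sum 7, which forces (2,1) = 4.
Column 2 now contains 4; hence (2,2) = 3.
Filled in: 3 1 5 2 4 / 4 3 2 1 5 / 1 2 4 5 3 / 5 4 1 3 2 / 2 5 3 4 1.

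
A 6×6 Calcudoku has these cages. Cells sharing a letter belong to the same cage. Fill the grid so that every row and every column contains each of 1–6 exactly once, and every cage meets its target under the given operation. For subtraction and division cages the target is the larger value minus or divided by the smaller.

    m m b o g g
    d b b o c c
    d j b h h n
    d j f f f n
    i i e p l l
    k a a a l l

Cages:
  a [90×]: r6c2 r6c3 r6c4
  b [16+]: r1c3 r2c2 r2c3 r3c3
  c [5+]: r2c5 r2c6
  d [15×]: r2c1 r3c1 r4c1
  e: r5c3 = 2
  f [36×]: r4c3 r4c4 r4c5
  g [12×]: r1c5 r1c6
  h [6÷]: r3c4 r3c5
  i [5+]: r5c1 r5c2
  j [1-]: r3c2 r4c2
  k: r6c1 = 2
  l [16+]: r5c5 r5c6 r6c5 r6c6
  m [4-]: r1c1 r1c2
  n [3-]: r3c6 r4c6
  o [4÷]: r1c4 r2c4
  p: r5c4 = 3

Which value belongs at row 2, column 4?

Cage e is a single given cell, leaving r5c3 = 2.
Cage p is given, leaving r5c4 = 3.
Cage k is a single given cell, leaving r6c1 = 2.
The only place for 4 in column 1 is r5c1.
Row 5 now contains 4, leaving r5c2 = 1.
In column 1, 6 can only go at r1c1, so r1c1 = 6.
The two cells of cage m must have difference 4; hence r1c2 = 2.
In row 1, 5 can only go at r1c3, so r1c3 = 5.
The only place for 1 in row 1 is r1c4.
Column 4 already has 1, which forces r2c4 = 4.
Column 4 already has 1, leaving r3c4 = 6.
Cage h's pair has quotient 6, which forces r3c5 = 1.
Column 4 now contains 6, so r4c4 = 2.
Column 4 now contains 6, which forces r6c4 = 5.
Column 5 already has 1, so r6c5 = 4.
Row 6 already has 4, which forces r6c6 = 1.
4 is placed in column 5, which forces r1c5 = 3.
Cage g's pair has product 12; hence r1c6 = 4.
4 is placed in row 2, which forces r2c2 = 6.
Cage b has sum 16, leaving r2c3 = 1.
Column 5 already has 3; hence r2c5 = 2.
Row 2 already has 2, which forces r2c6 = 3.
1 is placed in row 3, which forces r3c3 = 4.
3 is placed in column 6, which forces r3c6 = 2.
Column 5 already has 3, which forces r4c5 = 6.
Row 4 already has 6, so r4c6 = 5.
Column 5 now contains 6; hence r5c5 = 5.
Column 6 already has 5; hence r5c6 = 6.
6 is placed in column 2, which forces r6c2 = 3.
Row 6 already has 3, which forces r6c3 = 6.
3 is placed in row 2; hence r2c1 = 5.
Cage d has product 15, so r3c1 = 3.
Column 2 now contains 3, so r3c2 = 5.
The 3 cells of cage d must have product 15, which forces r4c1 = 1.
Column 2 now contains 3, leaving r4c2 = 4.
Row 4 already has 6, which forces r4c3 = 3.
Filled in: 6 2 5 1 3 4 / 5 6 1 4 2 3 / 3 5 4 6 1 2 / 1 4 3 2 6 5 / 4 1 2 3 5 6 / 2 3 6 5 4 1.

4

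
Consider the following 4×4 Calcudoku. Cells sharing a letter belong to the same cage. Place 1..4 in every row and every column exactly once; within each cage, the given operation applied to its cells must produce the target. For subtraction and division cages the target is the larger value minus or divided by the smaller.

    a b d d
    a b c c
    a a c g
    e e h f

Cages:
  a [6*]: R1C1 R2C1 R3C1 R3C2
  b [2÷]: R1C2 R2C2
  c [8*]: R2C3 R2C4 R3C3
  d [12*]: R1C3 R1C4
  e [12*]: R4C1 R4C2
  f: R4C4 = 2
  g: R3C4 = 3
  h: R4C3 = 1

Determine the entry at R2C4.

The 4 cells of cage a must have product 6; hence R3C2 = 1.
Cage g is given, so R3C4 = 3.
Cage h is a single given cell, which forces R4C3 = 1.
Cage f is given, leaving R4C4 = 2.
The two cells of cage d must have product 12, so R1C3 = 3.
Column 4 now contains 3, which forces R1C4 = 4.
Cage c has product 8, so R2C4 = 1.
Row 3 already has 3; hence R3C1 = 2.
2 is placed in row 3; hence R3C3 = 4.
Row 1 now contains 3, leaving R1C1 = 1.
4 is placed in row 1, which forces R1C2 = 2.
Row 2 already has 1, which forces R2C1 = 3.
Cage b's pair has quotient 2, so R2C2 = 4.
4 is placed in column 3; hence R2C3 = 2.
Column 1 already has 3, leaving R4C1 = 4.
4 is placed in column 2, so R4C2 = 3.
The full grid is 1 2 3 4 / 3 4 2 1 / 2 1 4 3 / 4 3 1 2.

1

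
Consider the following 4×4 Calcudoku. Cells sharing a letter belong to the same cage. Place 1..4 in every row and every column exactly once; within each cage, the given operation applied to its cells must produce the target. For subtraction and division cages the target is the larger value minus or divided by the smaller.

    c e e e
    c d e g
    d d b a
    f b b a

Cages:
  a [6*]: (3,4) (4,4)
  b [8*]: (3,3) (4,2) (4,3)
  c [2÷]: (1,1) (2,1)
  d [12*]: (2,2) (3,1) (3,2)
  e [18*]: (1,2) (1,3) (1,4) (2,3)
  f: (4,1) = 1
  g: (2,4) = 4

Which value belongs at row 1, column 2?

Cage e needs product 18, leaving (2,3) = 3.
G is a freebie, leaving (2,4) = 4.
F is a freebie, leaving (4,1) = 1.
Cage c's pair has quotient 2, which forces (1,1) = 4.
1 is placed in column 1, leaving (2,1) = 2.
2 is placed in row 2, which forces (2,2) = 1.
Column 1 already has 2, so (3,1) = 3.
3 is placed in row 3; hence (3,2) = 4.
Cage b has product 8; hence (3,3) = 1.
3 is placed in row 3, so (3,4) = 2.
4 is placed in column 2, leaving (4,2) = 2.
Row 4 already has 2, which forces (4,3) = 4.
Column 4 now contains 2, leaving (4,4) = 3.
Column 2 now contains 2, so (1,2) = 3.
Column 3 now contains 1, leaving (1,3) = 2.
3 is placed in column 4, which forces (1,4) = 1.
Filled in: 4 3 2 1 / 2 1 3 4 / 3 4 1 2 / 1 2 4 3.

3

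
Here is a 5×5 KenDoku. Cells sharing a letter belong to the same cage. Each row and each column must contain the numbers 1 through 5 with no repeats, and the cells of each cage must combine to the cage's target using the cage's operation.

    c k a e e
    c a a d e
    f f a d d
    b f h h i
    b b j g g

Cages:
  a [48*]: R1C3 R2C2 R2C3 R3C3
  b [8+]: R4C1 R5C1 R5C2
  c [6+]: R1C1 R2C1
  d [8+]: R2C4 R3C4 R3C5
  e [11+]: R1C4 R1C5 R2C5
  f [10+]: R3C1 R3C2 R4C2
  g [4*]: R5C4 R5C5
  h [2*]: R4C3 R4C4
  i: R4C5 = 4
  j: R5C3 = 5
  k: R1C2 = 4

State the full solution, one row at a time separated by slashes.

1 4 2 3 5 / 5 2 4 1 3 / 4 1 3 5 2 / 3 5 1 2 4 / 2 3 5 4 1

Cage k is a single given cell, so R1C2 = 4.
4 is placed in column 2, which forces R2C2 = 2.
Cage i is given; hence R4C5 = 4.
Cage j is given, leaving R5C3 = 5.
Column 5 already has 4, leaving R5C5 = 1.
Cage e has sum 11, which forces R1C4 = 3.
Cage e needs sum 11, leaving R1C5 = 5.
Cage e needs sum 11; hence R2C5 = 3.
3 is placed in column 5; hence R3C5 = 2.
Row 5 now contains 1, which forces R5C2 = 3.
Row 5 now contains 1; hence R5C4 = 4.
Row 1 now contains 3, which forces R1C3 = 2.
Row 2 already has 3; hence R2C3 = 4.
Row 3 now contains 2, leaving R3C1 = 4.
Cage a has product 48, leaving R3C3 = 3.
The 3 cells of cage b must have sum 8, which forces R4C1 = 3.
Column 3 already has 2, leaving R4C3 = 1.
Row 4 now contains 1; hence R4C4 = 2.
Row 5 now contains 4; hence R5C1 = 2.
Row 1 now contains 2; hence R1C1 = 1.
Row 2 now contains 4, so R2C1 = 5.
Row 2 now contains 5, leaving R2C4 = 1.
The 3 cells of cage f must have sum 10; hence R3C2 = 1.
Column 4 already has 1; hence R3C4 = 5.
Row 4 now contains 1; hence R4C2 = 5.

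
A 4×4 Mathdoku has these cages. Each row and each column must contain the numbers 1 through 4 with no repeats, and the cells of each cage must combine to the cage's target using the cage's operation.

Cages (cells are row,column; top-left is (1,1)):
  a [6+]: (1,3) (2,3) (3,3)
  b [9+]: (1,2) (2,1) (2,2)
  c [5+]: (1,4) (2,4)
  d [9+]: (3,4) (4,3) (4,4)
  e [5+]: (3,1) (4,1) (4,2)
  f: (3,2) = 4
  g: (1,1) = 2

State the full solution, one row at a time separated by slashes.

Cage g is a single given cell; hence (1,1) = 2.
2 is placed in column 1, which forces (3,1) = 1.
F is a freebie, which forces (3,2) = 4.
Column 1 already has 1, so (4,1) = 3.
Column 2 now contains 4, which forces (1,2) = 3.
3 is placed in row 1; hence (1,3) = 1.
1 is placed in row 1, so (1,4) = 4.
3 is placed in column 1, leaving (2,1) = 4.
Cage b needs sum 9; hence (2,2) = 2.
2 is placed in row 2, so (2,3) = 3.
2 is placed in row 2, which forces (2,4) = 1.
Column 3 already has 3; hence (3,3) = 2.
Cage d needs sum 9, leaving (3,4) = 3.
The 3 cells of cage e must have sum 5, leaving (4,2) = 1.
2 is placed in column 3, so (4,3) = 4.
4 is placed in column 4, so (4,4) = 2.

2 3 1 4 / 4 2 3 1 / 1 4 2 3 / 3 1 4 2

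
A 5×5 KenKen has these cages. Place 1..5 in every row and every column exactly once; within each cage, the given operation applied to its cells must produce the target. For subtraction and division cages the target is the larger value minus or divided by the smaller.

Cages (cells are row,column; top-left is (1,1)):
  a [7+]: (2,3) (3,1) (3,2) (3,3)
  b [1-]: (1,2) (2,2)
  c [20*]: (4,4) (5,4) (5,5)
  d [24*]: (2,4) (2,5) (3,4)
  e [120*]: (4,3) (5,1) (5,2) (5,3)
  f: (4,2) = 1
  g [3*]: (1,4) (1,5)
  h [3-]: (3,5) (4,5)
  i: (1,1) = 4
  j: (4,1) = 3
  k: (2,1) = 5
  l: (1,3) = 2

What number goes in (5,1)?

2

I is a freebie, which forces (1,1) = 4.
Cage l is given, which forces (1,3) = 2.
K is a freebie; hence (2,1) = 5.
Cage a needs sum 7, so (2,3) = 1.
Column 3 already has 2; hence (3,3) = 3.
J is a freebie, which forces (4,1) = 3.
F is a freebie, which forces (4,2) = 1.
3 is placed in column 1, so (5,1) = 2.
2 is placed in column 1, so (3,1) = 1.
Column 2 already has 1, so (3,2) = 2.
Row 3 already has 2, so (3,4) = 4.
Row 3 already has 2, so (3,5) = 5.
4 is placed in column 4; hence (4,4) = 5.
The 4 cells of cage e must have product 120, which forces (5,2) = 3.
5 is placed in column 4, leaving (5,4) = 1.
1 is placed in row 5; hence (5,5) = 4.
3 is placed in column 2, so (1,2) = 5.
Column 4 now contains 1, so (1,4) = 3.
Cage g's pair has product 3, which forces (1,5) = 1.
Column 2 now contains 2; hence (2,2) = 4.
Column 4 now contains 3, leaving (2,4) = 2.
Row 2 already has 2; hence (2,5) = 3.
Row 4 now contains 5, leaving (4,3) = 4.
Column 5 now contains 4, leaving (4,5) = 2.
Row 5 now contains 4, leaving (5,3) = 5.
Filled in: 4 5 2 3 1 / 5 4 1 2 3 / 1 2 3 4 5 / 3 1 4 5 2 / 2 3 5 1 4.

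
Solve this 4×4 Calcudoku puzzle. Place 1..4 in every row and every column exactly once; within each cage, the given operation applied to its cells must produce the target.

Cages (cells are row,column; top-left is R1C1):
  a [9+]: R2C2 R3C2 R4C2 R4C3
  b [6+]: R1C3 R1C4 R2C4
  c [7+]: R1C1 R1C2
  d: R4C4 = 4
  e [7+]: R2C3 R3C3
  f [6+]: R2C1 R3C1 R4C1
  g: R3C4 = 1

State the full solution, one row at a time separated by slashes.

4 3 1 2 / 1 2 4 3 / 2 4 3 1 / 3 1 2 4

G is a freebie, which forces R3C4 = 1.
Cage d is given, leaving R4C4 = 4.
The 3 cells of cage b must have sum 6, so R1C3 = 1.
The only place for 2 in row 1 is R1C4.
Column 4 already has 2; hence R2C4 = 3.
Row 2 now contains 3, leaving R2C3 = 4.
The two cells of cage e must have sum 7; hence R3C3 = 3.
Column 3 already has 3, leaving R4C3 = 2.
Cage f has sum 6, which forces R2C1 = 1.
Cage a has sum 9, which forces R2C2 = 2.
Row 3 already has 3; hence R3C1 = 2.
The 4 cells of cage a must have sum 9, leaving R3C2 = 4.
The 3 cells of cage f must have sum 6; hence R4C1 = 3.
2 is placed in row 4, leaving R4C2 = 1.
3 is placed in column 1; hence R1C1 = 4.
Column 2 now contains 4, so R1C2 = 3.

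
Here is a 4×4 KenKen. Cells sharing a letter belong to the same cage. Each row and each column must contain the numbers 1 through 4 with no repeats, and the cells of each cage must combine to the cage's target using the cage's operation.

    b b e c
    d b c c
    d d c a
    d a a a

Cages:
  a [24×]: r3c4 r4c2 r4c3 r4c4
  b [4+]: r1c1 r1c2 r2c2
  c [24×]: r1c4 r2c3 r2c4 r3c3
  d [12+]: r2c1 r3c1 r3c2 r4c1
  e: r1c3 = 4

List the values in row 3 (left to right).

Cage b has sum 4, which forces r1c1 = 1.
Cage b has sum 4; hence r1c2 = 2.
Cage e is a single given cell, leaving r1c3 = 4.
Row 1 now contains 4, which forces r1c4 = 3.
Cage b needs sum 4; hence r2c2 = 1.
Cage c has product 24, so r2c3 = 2.
Cage c needs product 24, so r2c4 = 4.
The 4 cells of cage d must have sum 12, leaving r3c2 = 3.
Cage c has product 24; hence r3c3 = 1.
Row 3 now contains 1, leaving r3c4 = 2.
Column 2 now contains 3; hence r4c2 = 4.
Column 3 now contains 1, so r4c3 = 3.
Column 4 now contains 2, leaving r4c4 = 1.
Row 2 now contains 4; hence r2c1 = 3.
2 is placed in row 3, leaving r3c1 = 4.
3 is placed in row 4, leaving r4c1 = 2.
Filled in: 1 2 4 3 / 3 1 2 4 / 4 3 1 2 / 2 4 3 1.

4 3 1 2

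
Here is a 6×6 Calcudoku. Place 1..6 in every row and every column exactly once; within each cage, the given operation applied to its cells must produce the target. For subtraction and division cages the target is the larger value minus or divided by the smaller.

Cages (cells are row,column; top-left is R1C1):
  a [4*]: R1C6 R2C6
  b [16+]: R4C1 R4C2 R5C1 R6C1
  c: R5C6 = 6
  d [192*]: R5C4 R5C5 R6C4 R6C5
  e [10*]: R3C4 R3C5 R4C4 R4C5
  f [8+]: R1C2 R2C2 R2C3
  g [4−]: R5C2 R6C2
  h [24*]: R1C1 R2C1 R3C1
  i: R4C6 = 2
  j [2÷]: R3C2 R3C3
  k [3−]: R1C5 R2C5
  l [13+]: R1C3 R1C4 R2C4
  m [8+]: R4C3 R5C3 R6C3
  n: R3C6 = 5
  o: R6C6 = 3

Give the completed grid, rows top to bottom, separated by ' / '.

1 2 5 3 6 4 / 6 4 2 5 3 1 / 4 3 6 2 1 5 / 3 6 4 1 5 2 / 5 1 3 4 2 6 / 2 5 1 6 4 3

N is a freebie, leaving R3C6 = 5.
I is a freebie, leaving R4C6 = 2.
Cage c is given, leaving R5C6 = 6.
Cage o is a single given cell, so R6C6 = 3.
Cage m has sum 8, leaving R4C3 = 4.
Cage m has sum 8; hence R5C3 = 3.
Cage m needs sum 8, leaving R6C3 = 1.
Cage j's pair has quotient 2, so R3C2 = 3.
3 is placed in column 3, leaving R3C3 = 6.
Column 2 now contains 3, which forces R4C2 = 6.
The 4 cells of cage b must have sum 16, which forces R5C1 = 5.
Cage g needs two cells with difference 4; hence R5C2 = 1.
The 4 cells of cage b must have sum 16; hence R6C1 = 2.
Row 6 already has 1, which forces R6C2 = 5.
5 is placed in column 2; hence R1C2 = 2.
2 is placed in row 1, so R1C3 = 5.
Cage f needs sum 8; hence R2C2 = 4.
Cage f has sum 8; hence R2C3 = 2.
Row 2 now contains 4, so R2C6 = 1.
6 is placed in row 3, so R3C1 = 4.
Row 4 now contains 6, leaving R4C1 = 3.
Cage h has product 24, so R1C1 = 1.
Cage l needs sum 13, leaving R1C4 = 3.
3 is placed in row 1; hence R1C5 = 6.
Column 6 already has 1, leaving R1C6 = 4.
1 is placed in row 2, so R2C1 = 6.
Cage l has sum 13; hence R2C4 = 5.
6 is placed in column 5; hence R2C5 = 3.
Column 4 already has 5, which forces R4C4 = 1.
Row 4 now contains 1, which forces R4C5 = 5.
6 is placed in column 5; hence R6C5 = 4.
Column 4 already has 1, leaving R3C4 = 2.
Cage e needs product 10, leaving R3C5 = 1.
Cage d needs product 192, which forces R5C4 = 4.
Column 5 already has 4; hence R5C5 = 2.
Row 6 now contains 4, so R6C4 = 6.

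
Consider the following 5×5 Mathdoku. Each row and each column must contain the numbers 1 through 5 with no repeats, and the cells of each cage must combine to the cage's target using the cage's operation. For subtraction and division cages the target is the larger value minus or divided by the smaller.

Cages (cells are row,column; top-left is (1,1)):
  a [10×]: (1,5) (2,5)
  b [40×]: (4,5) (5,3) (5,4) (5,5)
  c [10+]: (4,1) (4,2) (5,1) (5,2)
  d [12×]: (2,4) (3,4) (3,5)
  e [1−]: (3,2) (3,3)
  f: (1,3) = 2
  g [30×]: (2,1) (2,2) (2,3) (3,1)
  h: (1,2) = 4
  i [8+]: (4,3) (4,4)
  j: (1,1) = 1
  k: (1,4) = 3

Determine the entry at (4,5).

Cage j is given, which forces (1,1) = 1.
H is a freebie, so (1,2) = 4.
Cage f is a single given cell; hence (1,3) = 2.
Cage k is given, so (1,4) = 3.
Row 1 already has 2, so (1,5) = 5.
Column 5 already has 5; hence (2,5) = 2.
3 is placed in column 4, so (4,4) = 5.
The 4 cells of cage g must have product 30, leaving (3,1) = 2.
Cage d needs product 12, leaving (3,5) = 3.
Row 4 now contains 5; hence (4,3) = 3.
Cage b has product 40, so (5,3) = 5.
The 4 cells of cage b must have product 40, leaving (5,4) = 2.
Column 3 already has 5; hence (2,3) = 1.
Row 2 now contains 1, which forces (2,4) = 4.
3 is placed in row 3, leaving (3,2) = 5.
Cage e needs two cells with difference 1, so (3,3) = 4.
Column 4 already has 4, leaving (3,4) = 1.
Row 4 now contains 3, so (4,1) = 4.
Cage c needs sum 10, so (4,2) = 2.
4 is placed in row 4, leaving (4,5) = 1.
The 4 cells of cage c must have sum 10, which forces (5,1) = 3.
Cage c has sum 10; hence (5,2) = 1.
Column 5 already has 1, leaving (5,5) = 4.
Column 1 already has 3, which forces (2,1) = 5.
Column 2 already has 5; hence (2,2) = 3.
Completed grid: 1 4 2 3 5 / 5 3 1 4 2 / 2 5 4 1 3 / 4 2 3 5 1 / 3 1 5 2 4.

1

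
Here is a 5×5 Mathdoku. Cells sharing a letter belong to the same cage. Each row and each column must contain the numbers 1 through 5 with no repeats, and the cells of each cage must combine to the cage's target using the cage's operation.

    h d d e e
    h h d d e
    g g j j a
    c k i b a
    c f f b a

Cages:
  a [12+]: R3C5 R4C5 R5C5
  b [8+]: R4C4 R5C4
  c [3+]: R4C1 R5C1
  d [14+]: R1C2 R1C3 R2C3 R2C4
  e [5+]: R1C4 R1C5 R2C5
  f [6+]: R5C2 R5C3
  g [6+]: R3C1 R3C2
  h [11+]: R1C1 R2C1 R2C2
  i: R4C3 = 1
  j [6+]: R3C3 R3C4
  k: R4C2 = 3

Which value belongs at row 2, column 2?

4

Cage k is given, leaving R4C2 = 3.
Cage i is given, which forces R4C3 = 1.
Row 4 now contains 3, leaving R4C4 = 5.
5 is placed in row 4; hence R4C5 = 4.
5 is placed in column 4, which forces R5C4 = 3.
Row 5 already has 3, which forces R5C5 = 5.
5 is placed in column 5, leaving R3C5 = 3.
Row 4 already has 1; hence R4C1 = 2.
Cage c's pair has sum 3, which forces R5C1 = 1.
The 3 cells of cage e must have sum 5, so R1C4 = 2.
Column 5 now contains 3; hence R1C5 = 1.
Cage e needs sum 5, which forces R2C5 = 2.
The 3 cells of cage h must have sum 11, so R1C1 = 4.
Row 1 already has 4; hence R1C2 = 5.
5 is placed in row 1, leaving R1C3 = 3.
The 3 cells of cage h must have sum 11, leaving R2C1 = 3.
Row 2 already has 2, so R2C2 = 4.
Row 2 already has 4, so R2C3 = 5.
Cage d has sum 14; hence R2C4 = 1.
Column 1 already has 4, so R3C1 = 5.
Column 3 already has 5; hence R3C3 = 2.
1 is placed in column 4, which forces R3C4 = 4.
Column 2 now contains 4, so R5C2 = 2.
Column 3 already has 2, so R5C3 = 4.
2 is placed in row 3; hence R3C2 = 1.
Completed grid: 4 5 3 2 1 / 3 4 5 1 2 / 5 1 2 4 3 / 2 3 1 5 4 / 1 2 4 3 5.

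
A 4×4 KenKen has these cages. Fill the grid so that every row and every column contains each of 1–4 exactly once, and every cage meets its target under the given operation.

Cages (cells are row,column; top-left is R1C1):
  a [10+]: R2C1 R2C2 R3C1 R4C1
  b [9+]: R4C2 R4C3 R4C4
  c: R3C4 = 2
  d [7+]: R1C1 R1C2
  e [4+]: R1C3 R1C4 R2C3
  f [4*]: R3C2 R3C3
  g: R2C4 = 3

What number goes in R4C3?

3

Cage e has sum 4; hence R1C3 = 2.
The 3 cells of cage e must have sum 4, leaving R1C4 = 1.
The 3 cells of cage e must have sum 4, which forces R2C3 = 1.
Cage g is a single given cell; hence R2C4 = 3.
1 is placed in column 3, leaving R3C3 = 4.
C is a freebie, which forces R3C4 = 2.
4 is placed in column 3, leaving R4C3 = 3.
2 is placed in column 4, so R4C4 = 4.
The 4 cells of cage a must have sum 10; hence R3C1 = 3.
Row 3 already has 4, so R3C2 = 1.
Cage a needs sum 10, which forces R4C1 = 1.
Row 4 already has 4, so R4C2 = 2.
3 is placed in column 1; hence R1C1 = 4.
Cage d's pair has sum 7, which forces R1C2 = 3.
Cage a needs sum 10; hence R2C1 = 2.
Column 2 already has 2, leaving R2C2 = 4.
The full grid is 4 3 2 1 / 2 4 1 3 / 3 1 4 2 / 1 2 3 4.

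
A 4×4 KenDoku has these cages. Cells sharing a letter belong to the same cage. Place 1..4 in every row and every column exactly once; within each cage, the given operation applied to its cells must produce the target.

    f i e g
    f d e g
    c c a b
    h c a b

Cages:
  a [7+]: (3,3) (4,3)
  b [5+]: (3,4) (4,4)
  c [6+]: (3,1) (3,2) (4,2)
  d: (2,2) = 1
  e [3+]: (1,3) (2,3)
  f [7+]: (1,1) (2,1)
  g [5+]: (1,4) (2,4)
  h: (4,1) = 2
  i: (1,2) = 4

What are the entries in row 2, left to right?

I is a freebie, leaving (1,2) = 4.
D is a freebie, leaving (2,2) = 1.
1 is placed in row 2; hence (2,3) = 2.
Cage h is given, so (4,1) = 2.
Row 4 now contains 2, leaving (4,2) = 3.
Row 4 now contains 3, so (4,3) = 4.
Row 4 now contains 4; hence (4,4) = 1.
Row 1 already has 4, leaving (1,1) = 3.
Column 3 already has 2, leaving (1,3) = 1.
Cage g needs two cells with sum 5; hence (1,4) = 2.
Cage f needs two cells with sum 7, leaving (2,1) = 4.
Cage g's pair has sum 5; hence (2,4) = 3.
The 3 cells of cage c must have sum 6; hence (3,1) = 1.
Column 2 already has 3, leaving (3,2) = 2.
Column 3 already has 4, leaving (3,3) = 3.
Cage b needs two cells with sum 5; hence (3,4) = 4.
Filled in: 3 4 1 2 / 4 1 2 3 / 1 2 3 4 / 2 3 4 1.

4 1 2 3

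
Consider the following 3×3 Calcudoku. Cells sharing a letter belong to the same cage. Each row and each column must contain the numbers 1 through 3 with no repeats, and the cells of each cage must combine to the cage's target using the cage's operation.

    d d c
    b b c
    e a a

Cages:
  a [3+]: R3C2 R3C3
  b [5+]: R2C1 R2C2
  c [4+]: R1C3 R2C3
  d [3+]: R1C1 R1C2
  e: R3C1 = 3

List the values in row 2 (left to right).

2 3 1

E is a freebie, which forces R3C1 = 3.
3 is placed in column 1, which forces R2C1 = 2.
Cage b needs two cells with sum 5; hence R2C2 = 3.
3 is placed in row 2, which forces R2C3 = 1.
Column 3 already has 1, which forces R3C3 = 2.
Column 1 already has 2; hence R1C1 = 1.
Cage d's pair has sum 3, leaving R1C2 = 2.
Column 3 already has 1, leaving R1C3 = 3.
Row 3 now contains 2, so R3C2 = 1.
The full grid is 1 2 3 / 2 3 1 / 3 1 2.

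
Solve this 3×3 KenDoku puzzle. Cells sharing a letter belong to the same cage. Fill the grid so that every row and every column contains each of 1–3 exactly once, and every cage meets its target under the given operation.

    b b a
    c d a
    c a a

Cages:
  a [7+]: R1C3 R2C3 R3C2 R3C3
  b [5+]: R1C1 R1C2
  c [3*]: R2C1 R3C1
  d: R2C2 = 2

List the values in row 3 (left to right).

3 1 2

Cage d is a single given cell, so R2C2 = 2.
The 4 cells of cage a must have sum 7; hence R3C2 = 1.
Cage b's pair has sum 5, leaving R1C1 = 2.
Column 2 now contains 2, leaving R1C2 = 3.
Row 1 now contains 3, leaving R1C3 = 1.
The two cells of cage c must have product 3; hence R2C1 = 1.
1 is placed in column 3, leaving R2C3 = 3.
Row 3 now contains 1, leaving R3C1 = 3.
Column 3 now contains 3, so R3C3 = 2.
Completed grid: 2 3 1 / 1 2 3 / 3 1 2.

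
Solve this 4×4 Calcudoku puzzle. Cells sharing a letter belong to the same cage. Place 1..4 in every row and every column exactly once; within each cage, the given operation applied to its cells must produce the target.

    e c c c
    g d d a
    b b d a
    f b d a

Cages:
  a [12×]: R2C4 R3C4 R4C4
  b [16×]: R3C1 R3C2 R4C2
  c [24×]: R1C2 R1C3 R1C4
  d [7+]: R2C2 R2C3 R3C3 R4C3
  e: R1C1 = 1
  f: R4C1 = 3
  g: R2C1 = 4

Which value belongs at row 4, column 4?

Cage e is a single given cell; hence R1C1 = 1.
Cage g is a single given cell, leaving R2C1 = 4.
The 4 cells of cage d must have sum 7, which forces R2C2 = 1.
Row 2 already has 1, leaving R2C4 = 3.
Column 1 now contains 4; hence R3C1 = 2.
Column 2 now contains 1; hence R3C2 = 4.
Row 3 now contains 4, which forces R3C4 = 1.
F is a freebie; hence R4C1 = 3.
Column 2 now contains 4, so R4C2 = 2.
2 is placed in row 4, which forces R4C3 = 1.
1 is placed in column 4, leaving R4C4 = 4.
2 is placed in column 2; hence R1C2 = 3.
Cage c has product 24, so R1C3 = 4.
4 is placed in column 4, so R1C4 = 2.
Row 2 now contains 3, so R2C3 = 2.
Row 3 already has 1, leaving R3C3 = 3.
The full grid is 1 3 4 2 / 4 1 2 3 / 2 4 3 1 / 3 2 1 4.

4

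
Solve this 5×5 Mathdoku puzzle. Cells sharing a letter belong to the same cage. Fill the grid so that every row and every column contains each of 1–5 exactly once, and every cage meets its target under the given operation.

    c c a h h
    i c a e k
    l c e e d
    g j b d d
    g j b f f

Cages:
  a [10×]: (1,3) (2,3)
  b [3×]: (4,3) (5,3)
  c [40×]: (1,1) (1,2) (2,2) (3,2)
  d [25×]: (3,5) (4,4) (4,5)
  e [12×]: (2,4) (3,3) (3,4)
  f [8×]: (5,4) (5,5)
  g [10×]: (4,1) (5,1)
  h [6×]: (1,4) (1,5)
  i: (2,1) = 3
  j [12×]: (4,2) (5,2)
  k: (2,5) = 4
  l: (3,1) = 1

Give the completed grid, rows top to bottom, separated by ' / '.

4 1 5 2 3 / 3 5 2 1 4 / 1 2 4 3 5 / 2 4 3 5 1 / 5 3 1 4 2

Cage i is given, so (2,1) = 3.
K is a freebie, so (2,5) = 4.
Cage l is a single given cell, which forces (3,1) = 1.
The 3 cells of cage d must have product 25, so (3,5) = 5.
Cage d has product 25, leaving (4,4) = 5.
The 3 cells of cage d must have product 25; hence (4,5) = 1.
Column 5 already has 4, so (5,5) = 2.
Cage h needs two cells with product 6, so (1,4) = 2.
2 is placed in column 5; hence (1,5) = 3.
Column 4 now contains 2, so (2,4) = 1.
5 is placed in row 4, leaving (4,1) = 2.
Row 4 now contains 1; hence (4,3) = 3.
2 is placed in row 5; hence (5,1) = 5.
The two cells of cage b must have product 3; hence (5,3) = 1.
2 is placed in row 5, so (5,4) = 4.
5 is placed in column 1, leaving (1,1) = 4.
Cage c has product 40, leaving (1,2) = 1.
Row 1 now contains 2, leaving (1,3) = 5.
Cage c needs product 40, leaving (2,2) = 5.
Cage a needs two cells with product 10, leaving (2,3) = 2.
The 4 cells of cage c must have product 40, so (3,2) = 2.
Cage e needs product 12, which forces (3,3) = 4.
4 is placed in column 4, which forces (3,4) = 3.
Row 4 already has 3; hence (4,2) = 4.
Row 5 already has 4, which forces (5,2) = 3.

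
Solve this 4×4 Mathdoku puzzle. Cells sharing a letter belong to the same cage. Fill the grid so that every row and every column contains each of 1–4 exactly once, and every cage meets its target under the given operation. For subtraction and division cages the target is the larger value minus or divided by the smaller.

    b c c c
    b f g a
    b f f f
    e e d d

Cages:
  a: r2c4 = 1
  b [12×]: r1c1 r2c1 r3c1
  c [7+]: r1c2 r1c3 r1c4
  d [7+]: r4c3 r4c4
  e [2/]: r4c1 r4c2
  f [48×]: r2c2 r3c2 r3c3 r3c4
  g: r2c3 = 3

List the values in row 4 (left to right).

2 1 4 3

Cage g is a single given cell, leaving r2c3 = 3.
Cage a is given, which forces r2c4 = 1.
Column 3 now contains 3, leaving r4c3 = 4.
4 is placed in row 4, so r4c4 = 3.
Row 2 now contains 1, leaving r2c1 = 4.
Row 2 now contains 4, leaving r2c2 = 2.
Cage f needs product 48, so r3c2 = 3.
Cage f has product 48; hence r3c4 = 4.
Column 2 already has 2; hence r4c2 = 1.
Cage b needs product 12, leaving r1c1 = 3.
Column 2 now contains 1; hence r1c2 = 4.
Cage c has sum 7; hence r1c3 = 1.
4 is placed in column 4, leaving r1c4 = 2.
Row 3 now contains 3, which forces r3c1 = 1.
The 4 cells of cage f must have product 48, which forces r3c3 = 2.
1 is placed in row 4, leaving r4c1 = 2.
The full grid is 3 4 1 2 / 4 2 3 1 / 1 3 2 4 / 2 1 4 3.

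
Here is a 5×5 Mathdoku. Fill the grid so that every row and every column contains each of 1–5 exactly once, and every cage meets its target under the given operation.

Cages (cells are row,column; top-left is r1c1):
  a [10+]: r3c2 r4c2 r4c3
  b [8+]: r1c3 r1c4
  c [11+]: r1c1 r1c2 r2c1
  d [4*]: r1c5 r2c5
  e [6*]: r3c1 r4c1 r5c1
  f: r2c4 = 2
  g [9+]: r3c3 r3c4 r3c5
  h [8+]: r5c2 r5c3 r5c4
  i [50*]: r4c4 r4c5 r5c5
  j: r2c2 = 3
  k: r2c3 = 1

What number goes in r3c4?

4

Cage j is a single given cell, which forces r2c2 = 3.
Cage k is a single given cell; hence r2c3 = 1.
Cage f is a single given cell, which forces r2c4 = 2.
Row 2 already has 1; hence r2c5 = 4.
Cage i needs product 50, so r4c4 = 5.
The 3 cells of cage i must have product 50; hence r4c5 = 2.
Cage i has product 50; hence r5c5 = 5.
The two cells of cage b must have sum 8, leaving r1c3 = 5.
Column 4 already has 5; hence r1c4 = 3.
Column 5 already has 4, so r1c5 = 1.
4 is placed in row 2, leaving r2c1 = 5.
Cage a has sum 10, leaving r3c2 = 5.
Column 3 now contains 5; hence r3c3 = 2.
Column 5 now contains 1, leaving r3c5 = 3.
The 3 cells of cage a must have sum 10, which forces r4c2 = 1.
Cage a needs sum 10; hence r4c3 = 4.
1 is placed in column 2, which forces r5c2 = 4.
Column 3 now contains 4; hence r5c3 = 3.
Row 5 now contains 4, which forces r5c4 = 1.
Cage c needs sum 11, so r1c1 = 4.
Column 2 already has 4; hence r1c2 = 2.
Row 3 now contains 3; hence r3c1 = 1.
Column 4 now contains 1; hence r3c4 = 4.
Row 4 already has 1, so r4c1 = 3.
Row 5 already has 1, leaving r5c1 = 2.
Completed grid: 4 2 5 3 1 / 5 3 1 2 4 / 1 5 2 4 3 / 3 1 4 5 2 / 2 4 3 1 5.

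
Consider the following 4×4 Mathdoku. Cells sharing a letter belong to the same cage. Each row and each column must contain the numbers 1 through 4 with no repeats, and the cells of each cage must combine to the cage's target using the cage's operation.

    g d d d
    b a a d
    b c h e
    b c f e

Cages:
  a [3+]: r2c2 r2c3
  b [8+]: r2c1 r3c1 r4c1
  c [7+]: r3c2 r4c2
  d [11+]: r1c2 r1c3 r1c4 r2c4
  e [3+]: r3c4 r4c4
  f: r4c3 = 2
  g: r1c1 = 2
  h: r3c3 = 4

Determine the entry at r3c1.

1

Cage g is a single given cell, so r1c1 = 2.
Cage h is given, which forces r3c3 = 4.
Cage f is a single given cell; hence r4c3 = 2.
Row 4 already has 2, which forces r4c4 = 1.
The 4 cells of cage d must have sum 11, so r1c4 = 4.
The two cells of cage a must have sum 3, leaving r2c2 = 2.
2 is placed in column 3; hence r2c3 = 1.
Cage d needs sum 11; hence r2c4 = 3.
Row 3 now contains 4, so r3c2 = 3.
Column 4 now contains 1, leaving r3c4 = 2.
Cage c needs two cells with sum 7, leaving r4c2 = 4.
Column 2 already has 3, leaving r1c2 = 1.
Column 3 now contains 1; hence r1c3 = 3.
Row 2 now contains 3, leaving r2c1 = 4.
3 is placed in row 3, leaving r3c1 = 1.
4 is placed in row 4, which forces r4c1 = 3.
Completed grid: 2 1 3 4 / 4 2 1 3 / 1 3 4 2 / 3 4 2 1.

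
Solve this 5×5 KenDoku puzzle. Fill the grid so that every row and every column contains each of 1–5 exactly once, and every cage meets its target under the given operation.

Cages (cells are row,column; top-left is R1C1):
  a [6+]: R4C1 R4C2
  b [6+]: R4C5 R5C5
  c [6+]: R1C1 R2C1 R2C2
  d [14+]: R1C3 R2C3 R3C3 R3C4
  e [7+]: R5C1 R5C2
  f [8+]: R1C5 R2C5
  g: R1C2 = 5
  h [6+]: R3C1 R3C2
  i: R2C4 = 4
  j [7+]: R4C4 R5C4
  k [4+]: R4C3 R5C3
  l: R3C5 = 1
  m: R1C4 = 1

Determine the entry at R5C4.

5

G is a freebie, so R1C2 = 5.
Cage m is a single given cell, which forces R1C4 = 1.
5 is placed in row 1, which forces R1C5 = 3.
Cage i is given, which forces R2C4 = 4.
3 is placed in column 5, leaving R2C5 = 5.
L is a freebie, which forces R3C5 = 1.
Row 1 now contains 3; hence R1C1 = 2.
Row 1 now contains 2, so R1C3 = 4.
Column 1 now contains 2, leaving R3C1 = 4.
Row 3 now contains 4, leaving R3C2 = 2.
4 is placed in column 1, so R4C1 = 5.
Row 4 now contains 5, which forces R4C4 = 2.
Row 4 now contains 2, leaving R4C5 = 4.
Column 1 already has 5, so R5C1 = 3.
Row 5 already has 3, so R5C2 = 4.
Row 5 already has 3, so R5C3 = 1.
Column 4 already has 2, leaving R5C4 = 5.
4 is placed in column 5; hence R5C5 = 2.
Column 1 now contains 3, leaving R2C1 = 1.
Cage c needs sum 6, leaving R2C2 = 3.
The 4 cells of cage d must have sum 14, which forces R2C3 = 2.
The 4 cells of cage d must have sum 14; hence R3C3 = 5.
5 is placed in column 4, leaving R3C4 = 3.
4 is placed in row 4; hence R4C2 = 1.
1 is placed in column 3, so R4C3 = 3.
Completed grid: 2 5 4 1 3 / 1 3 2 4 5 / 4 2 5 3 1 / 5 1 3 2 4 / 3 4 1 5 2.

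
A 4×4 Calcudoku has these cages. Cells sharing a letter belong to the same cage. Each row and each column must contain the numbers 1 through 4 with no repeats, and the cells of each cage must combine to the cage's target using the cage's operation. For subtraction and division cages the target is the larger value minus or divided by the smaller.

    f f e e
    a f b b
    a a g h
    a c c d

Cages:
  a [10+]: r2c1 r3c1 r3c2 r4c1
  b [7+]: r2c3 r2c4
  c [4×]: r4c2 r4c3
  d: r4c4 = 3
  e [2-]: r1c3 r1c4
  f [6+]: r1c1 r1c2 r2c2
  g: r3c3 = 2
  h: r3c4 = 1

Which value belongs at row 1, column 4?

G is a freebie, so r3c3 = 2.
Cage h is given, leaving r3c4 = 1.
Cage d is given, so r4c4 = 3.
Cage e needs two cells with difference 2; hence r1c3 = 4.
The two cells of cage e must have difference 2, which forces r1c4 = 2.
Cage b's pair has sum 7; hence r2c3 = 3.
3 is placed in column 4, leaving r2c4 = 4.
4 is placed in column 3; hence r4c3 = 1.
Cage a needs sum 10; hence r2c1 = 1.
Cage f needs sum 6, which forces r2c2 = 2.
1 is placed in row 4, leaving r4c1 = 2.
1 is placed in row 4, which forces r4c2 = 4.
Column 1 now contains 1, so r1c1 = 3.
Cage f has sum 6; hence r1c2 = 1.
Cage a has sum 10, leaving r3c1 = 4.
Column 2 now contains 4, which forces r3c2 = 3.
Completed grid: 3 1 4 2 / 1 2 3 4 / 4 3 2 1 / 2 4 1 3.

2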